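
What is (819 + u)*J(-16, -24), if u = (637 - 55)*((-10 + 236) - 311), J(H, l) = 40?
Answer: -1946040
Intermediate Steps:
u = -49470 (u = 582*(226 - 311) = 582*(-85) = -49470)
(819 + u)*J(-16, -24) = (819 - 49470)*40 = -48651*40 = -1946040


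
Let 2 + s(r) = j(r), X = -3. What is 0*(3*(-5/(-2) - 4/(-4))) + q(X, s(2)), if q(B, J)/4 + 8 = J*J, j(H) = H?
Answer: -32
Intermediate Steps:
s(r) = -2 + r
q(B, J) = -32 + 4*J² (q(B, J) = -32 + 4*(J*J) = -32 + 4*J²)
0*(3*(-5/(-2) - 4/(-4))) + q(X, s(2)) = 0*(3*(-5/(-2) - 4/(-4))) + (-32 + 4*(-2 + 2)²) = 0*(3*(-5*(-½) - 4*(-¼))) + (-32 + 4*0²) = 0*(3*(5/2 + 1)) + (-32 + 4*0) = 0*(3*(7/2)) + (-32 + 0) = 0*(21/2) - 32 = 0 - 32 = -32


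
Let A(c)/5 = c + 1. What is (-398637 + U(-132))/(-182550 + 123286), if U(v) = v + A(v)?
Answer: 6241/926 ≈ 6.7397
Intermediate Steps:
A(c) = 5 + 5*c (A(c) = 5*(c + 1) = 5*(1 + c) = 5 + 5*c)
U(v) = 5 + 6*v (U(v) = v + (5 + 5*v) = 5 + 6*v)
(-398637 + U(-132))/(-182550 + 123286) = (-398637 + (5 + 6*(-132)))/(-182550 + 123286) = (-398637 + (5 - 792))/(-59264) = (-398637 - 787)*(-1/59264) = -399424*(-1/59264) = 6241/926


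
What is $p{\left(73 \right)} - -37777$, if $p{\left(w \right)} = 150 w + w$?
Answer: $48800$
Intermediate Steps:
$p{\left(w \right)} = 151 w$
$p{\left(73 \right)} - -37777 = 151 \cdot 73 - -37777 = 11023 + 37777 = 48800$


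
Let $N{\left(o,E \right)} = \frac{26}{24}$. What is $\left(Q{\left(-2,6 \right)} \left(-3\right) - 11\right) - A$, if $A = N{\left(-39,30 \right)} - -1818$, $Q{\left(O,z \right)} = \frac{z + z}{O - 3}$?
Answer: $- \frac{109373}{60} \approx -1822.9$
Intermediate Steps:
$N{\left(o,E \right)} = \frac{13}{12}$ ($N{\left(o,E \right)} = 26 \cdot \frac{1}{24} = \frac{13}{12}$)
$Q{\left(O,z \right)} = \frac{2 z}{-3 + O}$
$A = \frac{21829}{12}$ ($A = \frac{13}{12} - -1818 = \frac{13}{12} + 1818 = \frac{21829}{12} \approx 1819.1$)
$\left(Q{\left(-2,6 \right)} \left(-3\right) - 11\right) - A = \left(2 \cdot 6 \frac{1}{-3 - 2} \left(-3\right) - 11\right) - \frac{21829}{12} = \left(2 \cdot 6 \frac{1}{-5} \left(-3\right) - 11\right) - \frac{21829}{12} = \left(2 \cdot 6 \left(- \frac{1}{5}\right) \left(-3\right) - 11\right) - \frac{21829}{12} = \left(\left(- \frac{12}{5}\right) \left(-3\right) - 11\right) - \frac{21829}{12} = \left(\frac{36}{5} - 11\right) - \frac{21829}{12} = - \frac{19}{5} - \frac{21829}{12} = - \frac{109373}{60}$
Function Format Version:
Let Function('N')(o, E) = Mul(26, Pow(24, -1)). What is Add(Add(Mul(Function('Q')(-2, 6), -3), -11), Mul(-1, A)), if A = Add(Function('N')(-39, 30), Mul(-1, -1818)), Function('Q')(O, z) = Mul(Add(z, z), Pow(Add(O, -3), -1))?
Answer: Rational(-109373, 60) ≈ -1822.9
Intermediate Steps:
Function('N')(o, E) = Rational(13, 12) (Function('N')(o, E) = Mul(26, Rational(1, 24)) = Rational(13, 12))
Function('Q')(O, z) = Mul(2, z, Pow(Add(-3, O), -1)) (Function('Q')(O, z) = Mul(Mul(2, z), Pow(Add(-3, O), -1)) = Mul(2, z, Pow(Add(-3, O), -1)))
A = Rational(21829, 12) (A = Add(Rational(13, 12), Mul(-1, -1818)) = Add(Rational(13, 12), 1818) = Rational(21829, 12) ≈ 1819.1)
Add(Add(Mul(Function('Q')(-2, 6), -3), -11), Mul(-1, A)) = Add(Add(Mul(Mul(2, 6, Pow(Add(-3, -2), -1)), -3), -11), Mul(-1, Rational(21829, 12))) = Add(Add(Mul(Mul(2, 6, Pow(-5, -1)), -3), -11), Rational(-21829, 12)) = Add(Add(Mul(Mul(2, 6, Rational(-1, 5)), -3), -11), Rational(-21829, 12)) = Add(Add(Mul(Rational(-12, 5), -3), -11), Rational(-21829, 12)) = Add(Add(Rational(36, 5), -11), Rational(-21829, 12)) = Add(Rational(-19, 5), Rational(-21829, 12)) = Rational(-109373, 60)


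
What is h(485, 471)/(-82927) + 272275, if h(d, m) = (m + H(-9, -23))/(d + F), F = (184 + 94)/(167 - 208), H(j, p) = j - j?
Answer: 442705451553164/1625949689 ≈ 2.7228e+5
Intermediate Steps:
H(j, p) = 0
F = -278/41 (F = 278/(-41) = 278*(-1/41) = -278/41 ≈ -6.7805)
h(d, m) = m/(-278/41 + d) (h(d, m) = (m + 0)/(d - 278/41) = m/(-278/41 + d))
h(485, 471)/(-82927) + 272275 = (41*471/(-278 + 41*485))/(-82927) + 272275 = (41*471/(-278 + 19885))*(-1/82927) + 272275 = (41*471/19607)*(-1/82927) + 272275 = (41*471*(1/19607))*(-1/82927) + 272275 = (19311/19607)*(-1/82927) + 272275 = -19311/1625949689 + 272275 = 442705451553164/1625949689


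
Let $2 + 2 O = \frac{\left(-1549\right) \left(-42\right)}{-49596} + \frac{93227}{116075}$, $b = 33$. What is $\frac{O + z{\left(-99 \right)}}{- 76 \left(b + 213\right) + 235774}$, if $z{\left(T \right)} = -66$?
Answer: $- \frac{129057764143}{416562240548200} \approx -0.00030982$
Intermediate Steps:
$O = - \frac{2406938743}{1918951900}$ ($O = -1 + \frac{\frac{\left(-1549\right) \left(-42\right)}{-49596} + \frac{93227}{116075}}{2} = -1 + \frac{65058 \left(- \frac{1}{49596}\right) + 93227 \cdot \frac{1}{116075}}{2} = -1 + \frac{- \frac{10843}{8266} + \frac{93227}{116075}}{2} = -1 + \frac{1}{2} \left(- \frac{487986843}{959475950}\right) = -1 - \frac{487986843}{1918951900} = - \frac{2406938743}{1918951900} \approx -1.2543$)
$\frac{O + z{\left(-99 \right)}}{- 76 \left(b + 213\right) + 235774} = \frac{- \frac{2406938743}{1918951900} - 66}{- 76 \left(33 + 213\right) + 235774} = - \frac{129057764143}{1918951900 \left(\left(-76\right) 246 + 235774\right)} = - \frac{129057764143}{1918951900 \left(-18696 + 235774\right)} = - \frac{129057764143}{1918951900 \cdot 217078} = \left(- \frac{129057764143}{1918951900}\right) \frac{1}{217078} = - \frac{129057764143}{416562240548200}$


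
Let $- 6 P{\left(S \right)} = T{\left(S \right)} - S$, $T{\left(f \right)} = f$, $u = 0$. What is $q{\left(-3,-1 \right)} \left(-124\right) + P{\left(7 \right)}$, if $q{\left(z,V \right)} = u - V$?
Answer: $-124$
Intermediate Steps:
$q{\left(z,V \right)} = - V$ ($q{\left(z,V \right)} = 0 - V = - V$)
$P{\left(S \right)} = 0$ ($P{\left(S \right)} = - \frac{S - S}{6} = \left(- \frac{1}{6}\right) 0 = 0$)
$q{\left(-3,-1 \right)} \left(-124\right) + P{\left(7 \right)} = \left(-1\right) \left(-1\right) \left(-124\right) + 0 = 1 \left(-124\right) + 0 = -124 + 0 = -124$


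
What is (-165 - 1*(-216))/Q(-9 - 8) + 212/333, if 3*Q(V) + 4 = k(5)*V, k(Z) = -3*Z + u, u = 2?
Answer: 96953/72261 ≈ 1.3417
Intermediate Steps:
k(Z) = 2 - 3*Z (k(Z) = -3*Z + 2 = 2 - 3*Z)
Q(V) = -4/3 - 13*V/3 (Q(V) = -4/3 + ((2 - 3*5)*V)/3 = -4/3 + ((2 - 15)*V)/3 = -4/3 + (-13*V)/3 = -4/3 - 13*V/3)
(-165 - 1*(-216))/Q(-9 - 8) + 212/333 = (-165 - 1*(-216))/(-4/3 - 13*(-9 - 8)/3) + 212/333 = (-165 + 216)/(-4/3 - 13/3*(-17)) + 212*(1/333) = 51/(-4/3 + 221/3) + 212/333 = 51/(217/3) + 212/333 = 51*(3/217) + 212/333 = 153/217 + 212/333 = 96953/72261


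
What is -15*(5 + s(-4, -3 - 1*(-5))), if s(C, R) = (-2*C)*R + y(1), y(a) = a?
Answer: -330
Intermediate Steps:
s(C, R) = 1 - 2*C*R (s(C, R) = (-2*C)*R + 1 = -2*C*R + 1 = 1 - 2*C*R)
-15*(5 + s(-4, -3 - 1*(-5))) = -15*(5 + (1 - 2*(-4)*(-3 - 1*(-5)))) = -15*(5 + (1 - 2*(-4)*(-3 + 5))) = -15*(5 + (1 - 2*(-4)*2)) = -15*(5 + (1 + 16)) = -15*(5 + 17) = -15*22 = -330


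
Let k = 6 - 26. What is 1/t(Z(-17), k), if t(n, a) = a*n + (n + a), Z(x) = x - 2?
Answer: 1/341 ≈ 0.0029326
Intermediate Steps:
Z(x) = -2 + x
k = -20
t(n, a) = a + n + a*n (t(n, a) = a*n + (a + n) = a + n + a*n)
1/t(Z(-17), k) = 1/(-20 + (-2 - 17) - 20*(-2 - 17)) = 1/(-20 - 19 - 20*(-19)) = 1/(-20 - 19 + 380) = 1/341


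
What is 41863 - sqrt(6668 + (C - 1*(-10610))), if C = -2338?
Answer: 41863 - 6*sqrt(415) ≈ 41741.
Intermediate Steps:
41863 - sqrt(6668 + (C - 1*(-10610))) = 41863 - sqrt(6668 + (-2338 - 1*(-10610))) = 41863 - sqrt(6668 + (-2338 + 10610)) = 41863 - sqrt(6668 + 8272) = 41863 - sqrt(14940) = 41863 - 6*sqrt(415)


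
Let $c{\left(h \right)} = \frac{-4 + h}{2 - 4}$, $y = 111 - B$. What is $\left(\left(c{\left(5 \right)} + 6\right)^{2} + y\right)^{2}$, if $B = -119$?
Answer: $\frac{1083681}{16} \approx 67730.0$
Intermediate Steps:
$y = 230$ ($y = 111 - -119 = 111 + 119 = 230$)
$c{\left(h \right)} = 2 - \frac{h}{2}$ ($c{\left(h \right)} = \frac{-4 + h}{-2} = \left(-4 + h\right) \left(- \frac{1}{2}\right) = 2 - \frac{h}{2}$)
$\left(\left(c{\left(5 \right)} + 6\right)^{2} + y\right)^{2} = \left(\left(\left(2 - \frac{5}{2}\right) + 6\right)^{2} + 230\right)^{2} = \left(\left(- \frac{1}{2} + 6\right)^{2} + 230\right)^{2} = \left(\left(\frac{11}{2}\right)^{2} + 230\right)^{2} = \left(\frac{121}{4} + 230\right)^{2} = \left(\frac{1041}{4}\right)^{2} = \frac{1083681}{16}$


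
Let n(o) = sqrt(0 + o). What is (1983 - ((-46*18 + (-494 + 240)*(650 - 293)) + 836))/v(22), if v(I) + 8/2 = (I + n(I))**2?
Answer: 23255903/104706 - 1019183*sqrt(22)/52353 ≈ 130.80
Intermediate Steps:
n(o) = sqrt(o)
v(I) = -4 + (I + sqrt(I))**2
(1983 - ((-46*18 + (-494 + 240)*(650 - 293)) + 836))/v(22) = (1983 - ((-46*18 + (-494 + 240)*(650 - 293)) + 836))/(-4 + (22 + sqrt(22))**2) = (1983 - ((-828 - 254*357) + 836))/(-4 + (22 + sqrt(22))**2) = (1983 - ((-828 - 90678) + 836))/(-4 + (22 + sqrt(22))**2) = (1983 - (-91506 + 836))/(-4 + (22 + sqrt(22))**2) = (1983 - 1*(-90670))/(-4 + (22 + sqrt(22))**2) = (1983 + 90670)/(-4 + (22 + sqrt(22))**2) = 92653/(-4 + (22 + sqrt(22))**2)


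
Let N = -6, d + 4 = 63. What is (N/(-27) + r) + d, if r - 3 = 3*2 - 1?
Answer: 605/9 ≈ 67.222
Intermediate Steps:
d = 59 (d = -4 + 63 = 59)
r = 8 (r = 3 + (3*2 - 1) = 3 + (6 - 1) = 3 + 5 = 8)
(N/(-27) + r) + d = (-6/(-27) + 8) + 59 = (-6*(-1/27) + 8) + 59 = (2/9 + 8) + 59 = 74/9 + 59 = 605/9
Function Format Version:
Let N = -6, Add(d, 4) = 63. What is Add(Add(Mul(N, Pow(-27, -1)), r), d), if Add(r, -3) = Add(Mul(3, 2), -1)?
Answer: Rational(605, 9) ≈ 67.222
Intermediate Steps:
d = 59 (d = Add(-4, 63) = 59)
r = 8 (r = Add(3, Add(Mul(3, 2), -1)) = Add(3, Add(6, -1)) = Add(3, 5) = 8)
Add(Add(Mul(N, Pow(-27, -1)), r), d) = Add(Add(Mul(-6, Pow(-27, -1)), 8), 59) = Add(Add(Mul(-6, Rational(-1, 27)), 8), 59) = Add(Add(Rational(2, 9), 8), 59) = Add(Rational(74, 9), 59) = Rational(605, 9)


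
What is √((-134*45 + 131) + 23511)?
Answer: 2*√4403 ≈ 132.71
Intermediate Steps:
√((-134*45 + 131) + 23511) = √((-6030 + 131) + 23511) = √(-5899 + 23511) = √17612 = 2*√4403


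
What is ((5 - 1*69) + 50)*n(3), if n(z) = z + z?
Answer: -84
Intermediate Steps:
n(z) = 2*z
((5 - 1*69) + 50)*n(3) = ((5 - 1*69) + 50)*(2*3) = ((5 - 69) + 50)*6 = (-64 + 50)*6 = -14*6 = -84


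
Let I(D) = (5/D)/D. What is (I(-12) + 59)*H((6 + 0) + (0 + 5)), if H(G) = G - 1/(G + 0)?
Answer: 42505/66 ≈ 644.02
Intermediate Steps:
I(D) = 5/D²
H(G) = G - 1/G
(I(-12) + 59)*H((6 + 0) + (0 + 5)) = (5/(-12)² + 59)*(((6 + 0) + (0 + 5)) - 1/((6 + 0) + (0 + 5))) = (5*(1/144) + 59)*((6 + 5) - 1/(6 + 5)) = (5/144 + 59)*(11 - 1/11) = 8501*(11 - 1*1/11)/144 = 8501*(11 - 1/11)/144 = (8501/144)*(120/11) = 42505/66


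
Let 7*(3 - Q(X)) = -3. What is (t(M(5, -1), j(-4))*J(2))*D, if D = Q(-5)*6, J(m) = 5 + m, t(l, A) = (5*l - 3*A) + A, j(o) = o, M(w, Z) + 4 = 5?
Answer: 1872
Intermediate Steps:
M(w, Z) = 1 (M(w, Z) = -4 + 5 = 1)
Q(X) = 24/7 (Q(X) = 3 - ⅐*(-3) = 3 + 3/7 = 24/7)
t(l, A) = -2*A + 5*l (t(l, A) = (-3*A + 5*l) + A = -2*A + 5*l)
D = 144/7 (D = (24/7)*6 = 144/7 ≈ 20.571)
(t(M(5, -1), j(-4))*J(2))*D = ((-2*(-4) + 5*1)*(5 + 2))*(144/7) = ((8 + 5)*7)*(144/7) = (13*7)*(144/7) = 91*(144/7) = 1872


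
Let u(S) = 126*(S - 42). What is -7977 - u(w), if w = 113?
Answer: -16923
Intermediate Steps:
u(S) = -5292 + 126*S (u(S) = 126*(-42 + S) = -5292 + 126*S)
-7977 - u(w) = -7977 - (-5292 + 126*113) = -7977 - (-5292 + 14238) = -7977 - 1*8946 = -7977 - 8946 = -16923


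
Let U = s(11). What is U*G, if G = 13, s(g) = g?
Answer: 143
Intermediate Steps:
U = 11
U*G = 11*13 = 143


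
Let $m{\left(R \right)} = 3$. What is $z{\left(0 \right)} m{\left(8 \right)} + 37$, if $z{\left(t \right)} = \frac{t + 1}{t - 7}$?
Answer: $\frac{256}{7} \approx 36.571$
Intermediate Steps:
$z{\left(t \right)} = \frac{1 + t}{-7 + t}$
$z{\left(0 \right)} m{\left(8 \right)} + 37 = \frac{1 + 0}{-7 + 0} \cdot 3 + 37 = \frac{1}{-7} \cdot 1 \cdot 3 + 37 = \left(- \frac{1}{7}\right) 1 \cdot 3 + 37 = \left(- \frac{1}{7}\right) 3 + 37 = - \frac{3}{7} + 37 = \frac{256}{7}$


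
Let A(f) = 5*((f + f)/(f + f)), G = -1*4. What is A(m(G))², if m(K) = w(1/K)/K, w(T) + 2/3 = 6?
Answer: 25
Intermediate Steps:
w(T) = 16/3 (w(T) = -⅔ + 6 = 16/3)
G = -4
m(K) = 16/(3*K)
A(f) = 5 (A(f) = 5*((2*f)/((2*f))) = 5*((2*f)*(1/(2*f))) = 5*1 = 5)
A(m(G))² = 5² = 25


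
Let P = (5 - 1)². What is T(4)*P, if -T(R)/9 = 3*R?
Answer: -1728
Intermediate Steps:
T(R) = -27*R
P = 16 (P = 4² = 16)
T(4)*P = -27*4*16 = -108*16 = -1728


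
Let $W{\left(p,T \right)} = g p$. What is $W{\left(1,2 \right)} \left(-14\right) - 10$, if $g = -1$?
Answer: $4$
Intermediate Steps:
$W{\left(p,T \right)} = - p$
$W{\left(1,2 \right)} \left(-14\right) - 10 = \left(-1\right) 1 \left(-14\right) - 10 = \left(-1\right) \left(-14\right) + \left(6 - 16\right) = 14 - 10 = 4$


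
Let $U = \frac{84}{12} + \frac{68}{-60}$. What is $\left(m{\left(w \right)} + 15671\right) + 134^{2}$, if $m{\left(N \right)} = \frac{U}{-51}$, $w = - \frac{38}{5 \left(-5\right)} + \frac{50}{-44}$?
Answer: $\frac{25724567}{765} \approx 33627.0$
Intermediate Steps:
$w = \frac{211}{550}$ ($w = - \frac{38}{-25} + 50 \left(- \frac{1}{44}\right) = \left(-38\right) \left(- \frac{1}{25}\right) - \frac{25}{22} = \frac{38}{25} - \frac{25}{22} = \frac{211}{550} \approx 0.38364$)
$U = \frac{88}{15}$ ($U = 84 \cdot \frac{1}{12} + 68 \left(- \frac{1}{60}\right) = 7 - \frac{17}{15} = \frac{88}{15} \approx 5.8667$)
$m{\left(N \right)} = - \frac{88}{765}$ ($m{\left(N \right)} = \frac{88}{15 \left(-51\right)} = \frac{88}{15} \left(- \frac{1}{51}\right) = - \frac{88}{765}$)
$\left(m{\left(w \right)} + 15671\right) + 134^{2} = \left(- \frac{88}{765} + 15671\right) + 134^{2} = \frac{11988227}{765} + 17956 = \frac{25724567}{765}$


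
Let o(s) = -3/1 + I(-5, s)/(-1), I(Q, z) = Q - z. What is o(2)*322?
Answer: 1288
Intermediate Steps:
o(s) = 2 + s (o(s) = -3/1 + (-5 - s)/(-1) = -3*1 + (-5 - s)*(-1) = -3 + (5 + s) = 2 + s)
o(2)*322 = (2 + 2)*322 = 4*322 = 1288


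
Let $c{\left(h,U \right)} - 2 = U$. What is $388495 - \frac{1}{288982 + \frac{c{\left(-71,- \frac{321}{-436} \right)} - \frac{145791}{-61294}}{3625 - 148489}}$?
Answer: $\frac{217315726726509344429477}{559378439177968907} \approx 3.885 \cdot 10^{5}$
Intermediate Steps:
$c{\left(h,U \right)} = 2 + U$
$388495 - \frac{1}{288982 + \frac{c{\left(-71,- \frac{321}{-436} \right)} - \frac{145791}{-61294}}{3625 - 148489}} = 388495 - \frac{1}{288982 + \frac{\left(2 - \frac{321}{-436}\right) - \frac{145791}{-61294}}{3625 - 148489}} = 388495 - \frac{1}{288982 + \frac{\left(2 - - \frac{321}{436}\right) - - \frac{145791}{61294}}{-144864}} = 388495 - \frac{1}{288982 + \left(\left(2 + \frac{321}{436}\right) + \frac{145791}{61294}\right) \left(- \frac{1}{144864}\right)} = 388495 - \frac{1}{288982 + \left(\frac{1193}{436} + \frac{145791}{61294}\right) \left(- \frac{1}{144864}\right)} = 388495 - \frac{1}{288982 + \frac{68344309}{13362092} \left(- \frac{1}{144864}\right)} = 388495 - \frac{1}{288982 - \frac{68344309}{1935686095488}} = 388495 - \frac{1}{\frac{559378439177968907}{1935686095488}} = 388495 - \frac{1935686095488}{559378439177968907} = \frac{217315726726509344429477}{559378439177968907}$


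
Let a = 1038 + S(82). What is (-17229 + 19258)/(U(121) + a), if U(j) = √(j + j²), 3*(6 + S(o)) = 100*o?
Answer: 34379376/63733379 - 200871*√122/127466758 ≈ 0.52202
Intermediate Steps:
S(o) = -6 + 100*o/3 (S(o) = -6 + (100*o)/3 = -6 + 100*o/3)
a = 11296/3 (a = 1038 + (-6 + (100/3)*82) = 1038 + (-6 + 8200/3) = 1038 + 8182/3 = 11296/3 ≈ 3765.3)
(-17229 + 19258)/(U(121) + a) = (-17229 + 19258)/(√(121*(1 + 121)) + 11296/3) = 2029/(√(121*122) + 11296/3) = 2029/(√14762 + 11296/3) = 2029/(11*√122 + 11296/3) = 2029/(11296/3 + 11*√122)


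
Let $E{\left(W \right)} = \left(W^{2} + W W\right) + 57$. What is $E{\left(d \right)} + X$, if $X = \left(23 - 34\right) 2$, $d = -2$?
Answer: $43$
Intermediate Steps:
$X = -22$ ($X = \left(-11\right) 2 = -22$)
$E{\left(W \right)} = 57 + 2 W^{2}$ ($E{\left(W \right)} = \left(W^{2} + W^{2}\right) + 57 = 2 W^{2} + 57 = 57 + 2 W^{2}$)
$E{\left(d \right)} + X = \left(57 + 2 \left(-2\right)^{2}\right) - 22 = \left(57 + 2 \cdot 4\right) - 22 = \left(57 + 8\right) - 22 = 65 - 22 = 43$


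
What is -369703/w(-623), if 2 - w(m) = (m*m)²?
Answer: 369703/150644120639 ≈ 2.4541e-6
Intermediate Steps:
w(m) = 2 - m⁴ (w(m) = 2 - (m*m)² = 2 - (m²)² = 2 - m⁴)
-369703/w(-623) = -369703/(2 - 1*(-623)⁴) = -369703/(2 - 1*150644120641) = -369703/(2 - 150644120641) = -369703/(-150644120639) = -369703*(-1/150644120639) = 369703/150644120639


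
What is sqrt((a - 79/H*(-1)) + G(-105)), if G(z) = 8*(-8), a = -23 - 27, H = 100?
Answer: I*sqrt(11321)/10 ≈ 10.64*I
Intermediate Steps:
a = -50
G(z) = -64
sqrt((a - 79/H*(-1)) + G(-105)) = sqrt((-50 - 79/100*(-1)) - 64) = sqrt((-50 + 79/100) - 64) = sqrt(-4921/100 - 64) = sqrt(-11321/100) = I*sqrt(11321)/10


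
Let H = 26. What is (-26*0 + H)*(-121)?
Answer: -3146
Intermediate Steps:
(-26*0 + H)*(-121) = (-26*0 + 26)*(-121) = (0 + 26)*(-121) = 26*(-121) = -3146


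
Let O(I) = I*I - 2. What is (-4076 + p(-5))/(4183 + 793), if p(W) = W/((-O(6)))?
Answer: -138579/169184 ≈ -0.81910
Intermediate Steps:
O(I) = -2 + I² (O(I) = I² - 2 = -2 + I²)
p(W) = -W/34 (p(W) = W/((-(-2 + 6²))) = W/((-(-2 + 36))) = W/((-1*34)) = W/(-34) = W*(-1/34) = -W/34)
(-4076 + p(-5))/(4183 + 793) = (-4076 - 1/34*(-5))/(4183 + 793) = (-4076 + 5/34)/4976 = -138579/34*1/4976 = -138579/169184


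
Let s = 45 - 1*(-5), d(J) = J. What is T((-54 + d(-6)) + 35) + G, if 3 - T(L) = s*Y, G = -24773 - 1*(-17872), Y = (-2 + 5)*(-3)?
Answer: -6448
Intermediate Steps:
s = 50 (s = 45 + 5 = 50)
Y = -9 (Y = 3*(-3) = -9)
G = -6901 (G = -24773 + 17872 = -6901)
T(L) = 453 (T(L) = 3 - 50*(-9) = 3 - 1*(-450) = 3 + 450 = 453)
T((-54 + d(-6)) + 35) + G = 453 - 6901 = -6448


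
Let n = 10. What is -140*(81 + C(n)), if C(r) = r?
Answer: -12740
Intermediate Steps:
-140*(81 + C(n)) = -140*(81 + 10) = -140*91 = -12740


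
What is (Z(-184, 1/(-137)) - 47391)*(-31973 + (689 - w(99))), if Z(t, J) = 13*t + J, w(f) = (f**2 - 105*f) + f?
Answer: 209989354608/137 ≈ 1.5328e+9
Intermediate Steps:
w(f) = f**2 - 104*f
Z(t, J) = J + 13*t
(Z(-184, 1/(-137)) - 47391)*(-31973 + (689 - w(99))) = ((1/(-137) + 13*(-184)) - 47391)*(-31973 + (689 - 99*(-104 + 99))) = ((-1/137 - 2392) - 47391)*(-31973 + (689 - 99*(-5))) = (-327705/137 - 47391)*(-31973 + (689 - 1*(-495))) = -6820272*(-31973 + (689 + 495))/137 = -6820272*(-31973 + 1184)/137 = -6820272/137*(-30789) = 209989354608/137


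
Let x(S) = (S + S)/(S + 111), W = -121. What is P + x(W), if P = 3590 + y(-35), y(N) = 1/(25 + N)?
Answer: 36141/10 ≈ 3614.1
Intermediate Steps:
P = 35899/10 (P = 3590 + 1/(25 - 35) = 3590 + 1/(-10) = 3590 - 1/10 = 35899/10 ≈ 3589.9)
x(S) = 2*S/(111 + S) (x(S) = (2*S)/(111 + S) = 2*S/(111 + S))
P + x(W) = 35899/10 + 2*(-121)/(111 - 121) = 35899/10 + 2*(-121)/(-10) = 35899/10 + 2*(-121)*(-1/10) = 35899/10 + 121/5 = 36141/10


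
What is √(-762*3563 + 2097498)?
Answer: 6*I*√17153 ≈ 785.82*I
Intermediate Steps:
√(-762*3563 + 2097498) = √(-2715006 + 2097498) = √(-617508) = 6*I*√17153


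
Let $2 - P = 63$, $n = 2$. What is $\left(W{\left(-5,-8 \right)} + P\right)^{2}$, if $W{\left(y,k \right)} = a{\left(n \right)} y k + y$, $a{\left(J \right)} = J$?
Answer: $196$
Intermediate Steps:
$P = -61$ ($P = 2 - 63 = -61$)
$W{\left(y,k \right)} = y + 2 k y$ ($W{\left(y,k \right)} = 2 y k + y = 2 k y + y = y + 2 k y$)
$\left(W{\left(-5,-8 \right)} + P\right)^{2} = \left(- 5 \left(1 + 2 \left(-8\right)\right) - 61\right)^{2} = \left(- 5 \left(1 - 16\right) - 61\right)^{2} = \left(\left(-5\right) \left(-15\right) - 61\right)^{2} = \left(75 - 61\right)^{2} = 14^{2} = 196$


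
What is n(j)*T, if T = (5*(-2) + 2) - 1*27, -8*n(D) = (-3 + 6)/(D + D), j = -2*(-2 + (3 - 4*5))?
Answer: 105/608 ≈ 0.17270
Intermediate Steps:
j = 38 (j = -2*(-2 + (3 - 20)) = -2*(-2 - 17) = -2*(-19) = 38)
n(D) = -3/(16*D) (n(D) = -(-3 + 6)/(8*(D + D)) = -3/(8*(2*D)) = -3*1/(2*D)/8 = -3/(16*D))
T = -35 (T = (-10 + 2) - 27 = -8 - 27 = -35)
n(j)*T = -3/16/38*(-35) = -3/16*1/38*(-35) = -3/608*(-35) = 105/608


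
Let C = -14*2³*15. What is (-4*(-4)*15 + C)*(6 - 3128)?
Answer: 4495680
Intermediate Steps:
C = -1680 (C = -14*8*15 = -112*15 = -1680)
(-4*(-4)*15 + C)*(6 - 3128) = (-4*(-4)*15 - 1680)*(6 - 3128) = (16*15 - 1680)*(-3122) = (240 - 1680)*(-3122) = -1440*(-3122) = 4495680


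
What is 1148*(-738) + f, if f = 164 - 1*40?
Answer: -847100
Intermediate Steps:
f = 124 (f = 164 - 40 = 124)
1148*(-738) + f = 1148*(-738) + 124 = -847224 + 124 = -847100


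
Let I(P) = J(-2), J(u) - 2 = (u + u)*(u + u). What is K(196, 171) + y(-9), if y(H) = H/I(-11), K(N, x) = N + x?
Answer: 733/2 ≈ 366.50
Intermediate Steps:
J(u) = 2 + 4*u² (J(u) = 2 + (u + u)*(u + u) = 2 + (2*u)*(2*u) = 2 + 4*u²)
I(P) = 18 (I(P) = 2 + 4*(-2)² = 2 + 4*4 = 2 + 16 = 18)
y(H) = H/18
K(196, 171) + y(-9) = (196 + 171) + (1/18)*(-9) = 367 - ½ = 733/2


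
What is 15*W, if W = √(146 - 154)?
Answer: 30*I*√2 ≈ 42.426*I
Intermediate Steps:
W = 2*I*√2 (W = √(-8) = 2*I*√2 ≈ 2.8284*I)
15*W = 15*(2*I*√2) = 30*I*√2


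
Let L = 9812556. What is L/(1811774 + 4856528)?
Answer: 4906278/3334151 ≈ 1.4715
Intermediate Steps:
L/(1811774 + 4856528) = 9812556/(1811774 + 4856528) = 9812556/6668302 = 9812556*(1/6668302) = 4906278/3334151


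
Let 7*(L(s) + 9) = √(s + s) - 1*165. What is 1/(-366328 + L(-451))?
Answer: -8975834/3288391673739 - 7*I*√902/6576783347478 ≈ -2.7296e-6 - 3.1966e-11*I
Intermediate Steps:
L(s) = -228/7 + √2*√s/7 (L(s) = -9 + (√(s + s) - 1*165)/7 = -9 + (√(2*s) - 165)/7 = -9 + (√2*√s - 165)/7 = -9 + (-165 + √2*√s)/7 = -9 + (-165/7 + √2*√s/7) = -228/7 + √2*√s/7)
1/(-366328 + L(-451)) = 1/(-366328 + (-228/7 + √2*√(-451)/7)) = 1/(-366328 + (-228/7 + √2*(I*√451)/7)) = 1/(-366328 + (-228/7 + I*√902/7)) = 1/(-2564524/7 + I*√902/7)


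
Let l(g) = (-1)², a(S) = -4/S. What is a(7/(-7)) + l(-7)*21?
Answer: 25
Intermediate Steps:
l(g) = 1
a(7/(-7)) + l(-7)*21 = -4/(7/(-7)) + 1*21 = -4/(7*(-⅐)) + 21 = -4/(-1) + 21 = -4*(-1) + 21 = 4 + 21 = 25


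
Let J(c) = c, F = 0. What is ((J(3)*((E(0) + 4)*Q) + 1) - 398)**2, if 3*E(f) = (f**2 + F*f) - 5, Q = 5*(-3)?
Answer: 252004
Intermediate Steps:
Q = -15
E(f) = -5/3 + f**2/3 (E(f) = ((f**2 + 0*f) - 5)/3 = ((f**2 + 0) - 5)/3 = (f**2 - 5)/3 = (-5 + f**2)/3 = -5/3 + f**2/3)
((J(3)*((E(0) + 4)*Q) + 1) - 398)**2 = ((3*(((-5/3 + (1/3)*0**2) + 4)*(-15)) + 1) - 398)**2 = ((3*(((-5/3 + (1/3)*0) + 4)*(-15)) + 1) - 398)**2 = ((3*(((-5/3 + 0) + 4)*(-15)) + 1) - 398)**2 = ((3*((-5/3 + 4)*(-15)) + 1) - 398)**2 = ((3*((7/3)*(-15)) + 1) - 398)**2 = ((3*(-35) + 1) - 398)**2 = ((-105 + 1) - 398)**2 = (-104 - 398)**2 = (-502)**2 = 252004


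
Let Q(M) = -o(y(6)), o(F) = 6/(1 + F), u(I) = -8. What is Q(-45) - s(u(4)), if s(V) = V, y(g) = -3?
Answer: 11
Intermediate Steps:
Q(M) = 3 (Q(M) = -6/(1 - 3) = -6/(-2) = -6*(-1)/2 = -1*(-3) = 3)
Q(-45) - s(u(4)) = 3 - 1*(-8) = 3 + 8 = 11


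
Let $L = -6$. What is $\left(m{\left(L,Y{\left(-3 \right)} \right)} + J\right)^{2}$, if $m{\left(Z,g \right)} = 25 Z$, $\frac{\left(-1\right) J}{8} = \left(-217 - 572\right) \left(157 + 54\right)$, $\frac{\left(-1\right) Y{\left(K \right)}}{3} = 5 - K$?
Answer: $1773376949124$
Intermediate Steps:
$Y{\left(K \right)} = -15 + 3 K$ ($Y{\left(K \right)} = - 3 \left(5 - K\right) = -15 + 3 K$)
$J = 1331832$ ($J = - 8 \left(-217 - 572\right) \left(157 + 54\right) = - 8 \left(\left(-789\right) 211\right) = \left(-8\right) \left(-166479\right) = 1331832$)
$\left(m{\left(L,Y{\left(-3 \right)} \right)} + J\right)^{2} = \left(25 \left(-6\right) + 1331832\right)^{2} = \left(-150 + 1331832\right)^{2} = 1331682^{2} = 1773376949124$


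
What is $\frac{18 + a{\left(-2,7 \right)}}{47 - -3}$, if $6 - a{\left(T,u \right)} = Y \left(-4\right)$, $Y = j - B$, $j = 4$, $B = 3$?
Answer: $\frac{14}{25} \approx 0.56$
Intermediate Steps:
$Y = 1$ ($Y = 4 - 3 = 1$)
$a{\left(T,u \right)} = 10$ ($a{\left(T,u \right)} = 6 - 1 \left(-4\right) = 6 - -4 = 6 + 4 = 10$)
$\frac{18 + a{\left(-2,7 \right)}}{47 - -3} = \frac{18 + 10}{47 - -3} = \frac{28}{47 + \left(-1 + 4\right)} = \frac{28}{47 + 3} = \frac{28}{50} = 28 \cdot \frac{1}{50} = \frac{14}{25}$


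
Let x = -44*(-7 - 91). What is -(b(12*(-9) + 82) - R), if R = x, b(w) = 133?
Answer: 4179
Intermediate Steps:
x = 4312 (x = -44*(-98) = 4312)
R = 4312
-(b(12*(-9) + 82) - R) = -(133 - 1*4312) = -(133 - 4312) = -1*(-4179) = 4179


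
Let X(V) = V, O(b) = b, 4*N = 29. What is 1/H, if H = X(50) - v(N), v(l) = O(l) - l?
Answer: 1/50 ≈ 0.020000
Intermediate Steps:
N = 29/4 (N = (1/4)*29 = 29/4 ≈ 7.2500)
v(l) = 0 (v(l) = l - l = 0)
H = 50 (H = 50 - 1*0 = 50 + 0 = 50)
1/H = 1/50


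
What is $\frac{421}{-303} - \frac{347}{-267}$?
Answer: $- \frac{2422}{26967} \approx -0.089813$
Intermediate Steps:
$\frac{421}{-303} - \frac{347}{-267} = 421 \left(- \frac{1}{303}\right) - - \frac{347}{267} = - \frac{421}{303} + \frac{347}{267} = - \frac{2422}{26967}$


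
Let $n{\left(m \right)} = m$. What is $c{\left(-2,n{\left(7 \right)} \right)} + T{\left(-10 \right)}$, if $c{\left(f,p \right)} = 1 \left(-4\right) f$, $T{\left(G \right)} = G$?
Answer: $-2$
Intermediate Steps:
$c{\left(f,p \right)} = - 4 f$
$c{\left(-2,n{\left(7 \right)} \right)} + T{\left(-10 \right)} = \left(-4\right) \left(-2\right) - 10 = 8 - 10 = -2$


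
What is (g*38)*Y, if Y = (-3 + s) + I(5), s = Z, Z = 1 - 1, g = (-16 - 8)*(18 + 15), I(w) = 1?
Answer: 60192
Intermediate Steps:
g = -792 (g = -24*33 = -792)
Z = 0
s = 0
Y = -2 (Y = (-3 + 0) + 1 = -3 + 1 = -2)
(g*38)*Y = -792*38*(-2) = -30096*(-2) = 60192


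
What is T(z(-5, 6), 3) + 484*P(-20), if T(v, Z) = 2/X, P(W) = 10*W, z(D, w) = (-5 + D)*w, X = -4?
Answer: -193601/2 ≈ -96801.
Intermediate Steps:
z(D, w) = w*(-5 + D)
T(v, Z) = -½ (T(v, Z) = 2/(-4) = 2*(-¼) = -½)
T(z(-5, 6), 3) + 484*P(-20) = -½ + 484*(10*(-20)) = -½ + 484*(-200) = -½ - 96800 = -193601/2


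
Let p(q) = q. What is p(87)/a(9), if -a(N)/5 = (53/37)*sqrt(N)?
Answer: -1073/265 ≈ -4.0491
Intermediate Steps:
a(N) = -265*sqrt(N)/37 (a(N) = -5*53/37*sqrt(N) = -5*53*(1/37)*sqrt(N) = -265*sqrt(N)/37)
p(87)/a(9) = 87/((-265*sqrt(9)/37)) = 87/((-265/37*3)) = 87/(-795/37) = 87*(-37/795) = -1073/265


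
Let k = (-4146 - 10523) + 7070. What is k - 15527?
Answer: -23126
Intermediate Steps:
k = -7599 (k = -14669 + 7070 = -7599)
k - 15527 = -7599 - 15527 = -23126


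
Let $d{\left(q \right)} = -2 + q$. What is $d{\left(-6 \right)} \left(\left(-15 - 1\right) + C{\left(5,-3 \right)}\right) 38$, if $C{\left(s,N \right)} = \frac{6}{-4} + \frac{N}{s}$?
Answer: $\frac{27512}{5} \approx 5502.4$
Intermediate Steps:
$C{\left(s,N \right)} = - \frac{3}{2} + \frac{N}{s}$ ($C{\left(s,N \right)} = 6 \left(- \frac{1}{4}\right) + \frac{N}{s} = - \frac{3}{2} + \frac{N}{s}$)
$d{\left(-6 \right)} \left(\left(-15 - 1\right) + C{\left(5,-3 \right)}\right) 38 = \left(-2 - 6\right) \left(\left(-15 - 1\right) - \left(\frac{3}{2} + \frac{3}{5}\right)\right) 38 = - 8 \left(-16 - \frac{21}{10}\right) 38 = \left(-8\right) \left(- \frac{181}{10}\right) 38 = \frac{724}{5} \cdot 38 = \frac{27512}{5}$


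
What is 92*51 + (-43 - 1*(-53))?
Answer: 4702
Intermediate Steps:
92*51 + (-43 - 1*(-53)) = 4692 + (-43 + 53) = 4692 + 10 = 4702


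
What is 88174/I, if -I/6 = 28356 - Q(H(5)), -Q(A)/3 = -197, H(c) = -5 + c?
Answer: -44087/83295 ≈ -0.52929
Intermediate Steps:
Q(A) = 591 (Q(A) = -3*(-197) = 591)
I = -166590 (I = -6*(28356 - 1*591) = -6*(28356 - 591) = -6*27765 = -166590)
88174/I = 88174/(-166590) = 88174*(-1/166590) = -44087/83295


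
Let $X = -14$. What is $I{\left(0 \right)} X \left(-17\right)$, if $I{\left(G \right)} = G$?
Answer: $0$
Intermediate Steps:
$I{\left(0 \right)} X \left(-17\right) = 0 \left(-14\right) \left(-17\right) = 0 \left(-17\right) = 0$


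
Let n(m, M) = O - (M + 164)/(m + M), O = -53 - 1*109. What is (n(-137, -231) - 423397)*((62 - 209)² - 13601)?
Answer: -156025648779/46 ≈ -3.3919e+9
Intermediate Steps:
O = -162 (O = -53 - 109 = -162)
n(m, M) = -162 - (164 + M)/(M + m) (n(m, M) = -162 - (M + 164)/(m + M) = -162 - (164 + M)/(M + m))
(n(-137, -231) - 423397)*((62 - 209)² - 13601) = ((-164 - 163*(-231) - 162*(-137))/(-231 - 137) - 423397)*((62 - 209)² - 13601) = ((-164 + 37653 + 22194)/(-368) - 423397)*((-147)² - 13601) = (-1/368*59683 - 423397)*(21609 - 13601) = (-59683/368 - 423397)*8008 = -155869779/368*8008 = -156025648779/46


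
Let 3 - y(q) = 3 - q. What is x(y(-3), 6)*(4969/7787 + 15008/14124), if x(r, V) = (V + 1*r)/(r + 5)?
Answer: 46762363/18330598 ≈ 2.5511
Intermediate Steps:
y(q) = q (y(q) = 3 - (3 - q) = 3 + (-3 + q) = q)
x(r, V) = (V + r)/(5 + r)
x(y(-3), 6)*(4969/7787 + 15008/14124) = ((6 - 3)/(5 - 3))*(4969/7787 + 15008/14124) = (3/2)*(4969*(1/7787) + 15008*(1/14124)) = ((1/2)*3)*(4969/7787 + 3752/3531) = (3/2)*(46762363/27495897) = 46762363/18330598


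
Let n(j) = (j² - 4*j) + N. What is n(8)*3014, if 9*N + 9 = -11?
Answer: 807752/9 ≈ 89750.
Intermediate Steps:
N = -20/9 (N = -1 + (⅑)*(-11) = -1 - 11/9 = -20/9 ≈ -2.2222)
n(j) = -20/9 + j² - 4*j (n(j) = (j² - 4*j) - 20/9 = -20/9 + j² - 4*j)
n(8)*3014 = (-20/9 + 8² - 4*8)*3014 = (-20/9 + 64 - 32)*3014 = (268/9)*3014 = 807752/9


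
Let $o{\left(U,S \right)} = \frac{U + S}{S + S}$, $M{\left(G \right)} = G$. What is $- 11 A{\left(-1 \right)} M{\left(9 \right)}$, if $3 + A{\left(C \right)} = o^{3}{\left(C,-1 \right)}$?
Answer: $198$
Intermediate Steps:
$o{\left(U,S \right)} = \frac{S + U}{2 S}$
$A{\left(C \right)} = -3 + \left(\frac{1}{2} - \frac{C}{2}\right)^{3}$ ($A{\left(C \right)} = -3 + \left(\frac{-1 + C}{2 \left(-1\right)}\right)^{3} = -3 + \left(\frac{1}{2} \left(-1\right) \left(-1 + C\right)\right)^{3} = -3 + \left(\frac{1}{2} - \frac{C}{2}\right)^{3}$)
$- 11 A{\left(-1 \right)} M{\left(9 \right)} = - 11 \left(-3 + \frac{\left(1 - -1\right)^{3}}{8}\right) 9 = - 11 \left(-3 + \frac{\left(1 + 1\right)^{3}}{8}\right) 9 = - 11 \left(-3 + \frac{2^{3}}{8}\right) 9 = - 11 \left(-3 + \frac{1}{8} \cdot 8\right) 9 = - 11 \left(-3 + 1\right) 9 = \left(-11\right) \left(-2\right) 9 = 22 \cdot 9 = 198$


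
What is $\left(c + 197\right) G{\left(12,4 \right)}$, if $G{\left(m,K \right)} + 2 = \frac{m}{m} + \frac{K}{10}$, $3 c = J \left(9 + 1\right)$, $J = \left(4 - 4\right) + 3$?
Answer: $- \frac{621}{5} \approx -124.2$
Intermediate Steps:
$J = 3$ ($J = 0 + 3 = 3$)
$c = 10$ ($c = \frac{3 \left(9 + 1\right)}{3} = \frac{3 \cdot 10}{3} = \frac{1}{3} \cdot 30 = 10$)
$G{\left(m,K \right)} = -1 + \frac{K}{10}$ ($G{\left(m,K \right)} = -2 + \left(\frac{m}{m} + \frac{K}{10}\right) = -2 + \left(1 + K \frac{1}{10}\right) = -2 + \left(1 + \frac{K}{10}\right) = -1 + \frac{K}{10}$)
$\left(c + 197\right) G{\left(12,4 \right)} = \left(10 + 197\right) \left(-1 + \frac{1}{10} \cdot 4\right) = 207 \left(-1 + \frac{2}{5}\right) = 207 \left(- \frac{3}{5}\right) = - \frac{621}{5}$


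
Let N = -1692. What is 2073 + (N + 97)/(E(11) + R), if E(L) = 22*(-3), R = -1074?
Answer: 472963/228 ≈ 2074.4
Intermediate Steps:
E(L) = -66
2073 + (N + 97)/(E(11) + R) = 2073 + (-1692 + 97)/(-66 - 1074) = 2073 - 1595/(-1140) = 2073 - 1595*(-1/1140) = 2073 + 319/228 = 472963/228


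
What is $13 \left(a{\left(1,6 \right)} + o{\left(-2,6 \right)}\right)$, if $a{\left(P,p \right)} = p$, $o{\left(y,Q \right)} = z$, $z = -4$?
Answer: $26$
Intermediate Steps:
$o{\left(y,Q \right)} = -4$
$13 \left(a{\left(1,6 \right)} + o{\left(-2,6 \right)}\right) = 13 \left(6 - 4\right) = 13 \cdot 2 = 26$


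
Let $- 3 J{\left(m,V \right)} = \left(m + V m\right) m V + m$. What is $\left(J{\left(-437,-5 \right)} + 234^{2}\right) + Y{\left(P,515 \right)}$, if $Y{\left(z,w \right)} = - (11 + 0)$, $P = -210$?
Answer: $-1218236$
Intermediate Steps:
$J{\left(m,V \right)} = - \frac{m}{3} - \frac{V m \left(m + V m\right)}{3}$ ($J{\left(m,V \right)} = - \frac{\left(m + V m\right) m V + m}{3} = - \frac{m \left(m + V m\right) V + m}{3} = - \frac{V m \left(m + V m\right) + m}{3} = - \frac{m + V m \left(m + V m\right)}{3} = - \frac{m}{3} - \frac{V m \left(m + V m\right)}{3}$)
$Y{\left(z,w \right)} = -11$ ($Y{\left(z,w \right)} = \left(-1\right) 11 = -11$)
$\left(J{\left(-437,-5 \right)} + 234^{2}\right) + Y{\left(P,515 \right)} = \left(\left(- \frac{1}{3}\right) \left(-437\right) \left(1 - -2185 - 437 \left(-5\right)^{2}\right) + 234^{2}\right) - 11 = \left(\left(- \frac{1}{3}\right) \left(-437\right) \left(1 + 2185 - 10925\right) + 54756\right) - 11 = \left(\left(- \frac{1}{3}\right) \left(-437\right) \left(-8739\right) + 54756\right) - 11 = \left(-1272981 + 54756\right) - 11 = -1218225 - 11 = -1218236$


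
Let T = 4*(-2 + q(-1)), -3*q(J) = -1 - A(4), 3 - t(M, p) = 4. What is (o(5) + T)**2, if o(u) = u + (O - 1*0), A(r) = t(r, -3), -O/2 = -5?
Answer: 49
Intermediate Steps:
O = 10 (O = -2*(-5) = 10)
t(M, p) = -1 (t(M, p) = 3 - 1*4 = 3 - 4 = -1)
A(r) = -1
o(u) = 10 + u (o(u) = u + (10 - 1*0) = u + (10 + 0) = u + 10 = 10 + u)
q(J) = 0 (q(J) = -(-1 - 1*(-1))/3 = -(-1 + 1)/3 = -1/3*0 = 0)
T = -8 (T = 4*(-2 + 0) = 4*(-2) = -8)
(o(5) + T)**2 = ((10 + 5) - 8)**2 = (15 - 8)**2 = 7**2 = 49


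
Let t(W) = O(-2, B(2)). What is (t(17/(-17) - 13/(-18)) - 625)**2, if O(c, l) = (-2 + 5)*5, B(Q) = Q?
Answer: 372100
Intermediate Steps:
O(c, l) = 15 (O(c, l) = 3*5 = 15)
t(W) = 15
(t(17/(-17) - 13/(-18)) - 625)**2 = (15 - 625)**2 = (-610)**2 = 372100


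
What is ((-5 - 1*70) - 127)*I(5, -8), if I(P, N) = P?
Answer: -1010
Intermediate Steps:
((-5 - 1*70) - 127)*I(5, -8) = ((-5 - 1*70) - 127)*5 = ((-5 - 70) - 127)*5 = (-75 - 127)*5 = -202*5 = -1010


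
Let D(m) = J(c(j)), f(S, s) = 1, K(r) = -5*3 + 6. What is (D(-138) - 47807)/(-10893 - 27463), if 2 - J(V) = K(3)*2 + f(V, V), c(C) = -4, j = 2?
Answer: 11947/9589 ≈ 1.2459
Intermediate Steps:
K(r) = -9 (K(r) = -15 + 6 = -9)
J(V) = 19 (J(V) = 2 - (-9*2 + 1) = 2 - (-18 + 1) = 2 - 1*(-17) = 2 + 17 = 19)
D(m) = 19
(D(-138) - 47807)/(-10893 - 27463) = (19 - 47807)/(-10893 - 27463) = -47788/(-38356) = -47788*(-1/38356) = 11947/9589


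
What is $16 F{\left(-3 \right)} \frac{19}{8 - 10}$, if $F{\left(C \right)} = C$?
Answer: $456$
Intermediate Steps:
$16 F{\left(-3 \right)} \frac{19}{8 - 10} = 16 \left(-3\right) \frac{19}{8 - 10} = - 48 \frac{19}{8 - 10} = - 48 \frac{19}{-2} = - 48 \cdot 19 \left(- \frac{1}{2}\right) = \left(-48\right) \left(- \frac{19}{2}\right) = 456$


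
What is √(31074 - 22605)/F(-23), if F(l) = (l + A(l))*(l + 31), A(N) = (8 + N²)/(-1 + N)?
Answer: -√941/121 ≈ -0.25352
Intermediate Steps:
A(N) = (8 + N²)/(-1 + N)
F(l) = (31 + l)*(l + (8 + l²)/(-1 + l)) (F(l) = (l + (8 + l²)/(-1 + l))*(l + 31) = (l + (8 + l²)/(-1 + l))*(31 + l) = (31 + l)*(l + (8 + l²)/(-1 + l)))
√(31074 - 22605)/F(-23) = √(31074 - 22605)/(((248 - 23*(-23) + 2*(-23)³ + 61*(-23)²)/(-1 - 23))) = √8469/(((248 + 529 + 2*(-12167) + 61*529)/(-24))) = (3*√941)/((-(248 + 529 - 24334 + 32269)/24)) = (3*√941)/((-1/24*8712)) = (3*√941)/(-363) = (3*√941)*(-1/363) = -√941/121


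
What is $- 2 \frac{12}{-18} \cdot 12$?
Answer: $16$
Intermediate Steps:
$- 2 \frac{12}{-18} \cdot 12 = - 2 \cdot 12 \left(- \frac{1}{18}\right) 12 = \left(-2\right) \left(- \frac{2}{3}\right) 12 = \frac{4}{3} \cdot 12 = 16$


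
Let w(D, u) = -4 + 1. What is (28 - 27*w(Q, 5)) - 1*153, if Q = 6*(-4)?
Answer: -44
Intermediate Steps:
Q = -24
w(D, u) = -3
(28 - 27*w(Q, 5)) - 1*153 = (28 - 27*(-3)) - 1*153 = (28 + 81) - 153 = 109 - 153 = -44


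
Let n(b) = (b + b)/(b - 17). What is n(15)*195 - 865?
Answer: -3790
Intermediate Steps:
n(b) = 2*b/(-17 + b) (n(b) = (2*b)/(-17 + b) = 2*b/(-17 + b))
n(15)*195 - 865 = (2*15/(-17 + 15))*195 - 865 = (2*15/(-2))*195 - 865 = (2*15*(-1/2))*195 - 865 = -15*195 - 865 = -2925 - 865 = -3790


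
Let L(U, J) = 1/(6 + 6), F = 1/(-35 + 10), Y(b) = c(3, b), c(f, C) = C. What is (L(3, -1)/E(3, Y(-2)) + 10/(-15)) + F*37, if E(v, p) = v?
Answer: -1907/900 ≈ -2.1189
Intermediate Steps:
Y(b) = b
F = -1/25 (F = 1/(-25) = -1/25 ≈ -0.040000)
L(U, J) = 1/12
(L(3, -1)/E(3, Y(-2)) + 10/(-15)) + F*37 = ((1/12)/3 + 10/(-15)) - 1/25*37 = ((1/12)*(⅓) + 10*(-1/15)) - 37/25 = (1/36 - ⅔) - 37/25 = -23/36 - 37/25 = -1907/900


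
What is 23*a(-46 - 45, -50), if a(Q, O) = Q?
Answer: -2093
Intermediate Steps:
23*a(-46 - 45, -50) = 23*(-46 - 45) = 23*(-91) = -2093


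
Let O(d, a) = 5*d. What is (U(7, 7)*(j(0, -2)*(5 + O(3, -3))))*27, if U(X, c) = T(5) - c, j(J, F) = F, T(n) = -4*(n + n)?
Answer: 50760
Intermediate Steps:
T(n) = -8*n
U(X, c) = -40 - c (U(X, c) = -8*5 - c = -40 - c)
(U(7, 7)*(j(0, -2)*(5 + O(3, -3))))*27 = ((-40 - 1*7)*(-2*(5 + 5*3)))*27 = ((-40 - 7)*(-2*(5 + 15)))*27 = -(-94)*20*27 = -47*(-40)*27 = 1880*27 = 50760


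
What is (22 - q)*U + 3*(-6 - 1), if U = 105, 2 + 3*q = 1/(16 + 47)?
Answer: 21226/9 ≈ 2358.4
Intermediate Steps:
q = -125/189 (q = -2/3 + 1/(3*(16 + 47)) = -2/3 + (1/3)/63 = -2/3 + (1/3)*(1/63) = -2/3 + 1/189 = -125/189 ≈ -0.66138)
(22 - q)*U + 3*(-6 - 1) = (22 - 1*(-125/189))*105 + 3*(-6 - 1) = (22 + 125/189)*105 + 3*(-7) = (4283/189)*105 - 21 = 21415/9 - 21 = 21226/9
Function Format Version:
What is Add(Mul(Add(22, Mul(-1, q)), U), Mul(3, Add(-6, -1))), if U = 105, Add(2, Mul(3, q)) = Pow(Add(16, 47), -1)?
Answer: Rational(21226, 9) ≈ 2358.4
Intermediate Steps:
q = Rational(-125, 189) (q = Add(Rational(-2, 3), Mul(Rational(1, 3), Pow(Add(16, 47), -1))) = Add(Rational(-2, 3), Mul(Rational(1, 3), Pow(63, -1))) = Add(Rational(-2, 3), Mul(Rational(1, 3), Rational(1, 63))) = Add(Rational(-2, 3), Rational(1, 189)) = Rational(-125, 189) ≈ -0.66138)
Add(Mul(Add(22, Mul(-1, q)), U), Mul(3, Add(-6, -1))) = Add(Mul(Add(22, Mul(-1, Rational(-125, 189))), 105), Mul(3, Add(-6, -1))) = Add(Mul(Add(22, Rational(125, 189)), 105), Mul(3, -7)) = Add(Mul(Rational(4283, 189), 105), -21) = Add(Rational(21415, 9), -21) = Rational(21226, 9)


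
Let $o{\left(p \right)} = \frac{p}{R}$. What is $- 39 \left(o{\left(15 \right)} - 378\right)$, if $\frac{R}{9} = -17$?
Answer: $\frac{250679}{17} \approx 14746.0$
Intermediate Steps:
$R = -153$ ($R = 9 \left(-17\right) = -153$)
$o{\left(p \right)} = - \frac{p}{153}$ ($o{\left(p \right)} = \frac{p}{-153} = p \left(- \frac{1}{153}\right) = - \frac{p}{153}$)
$- 39 \left(o{\left(15 \right)} - 378\right) = - 39 \left(\left(- \frac{1}{153}\right) 15 - 378\right) = - 39 \left(- \frac{5}{51} - 378\right) = \left(-39\right) \left(- \frac{19283}{51}\right) = \frac{250679}{17}$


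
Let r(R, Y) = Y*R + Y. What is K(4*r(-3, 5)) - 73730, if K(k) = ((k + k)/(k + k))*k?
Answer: -73770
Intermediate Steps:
r(R, Y) = Y + R*Y (r(R, Y) = R*Y + Y = Y + R*Y)
K(k) = k (K(k) = ((2*k)/((2*k)))*k = ((2*k)*(1/(2*k)))*k = 1*k = k)
K(4*r(-3, 5)) - 73730 = 4*(5*(1 - 3)) - 73730 = 4*(5*(-2)) - 73730 = 4*(-10) - 73730 = -40 - 73730 = -73770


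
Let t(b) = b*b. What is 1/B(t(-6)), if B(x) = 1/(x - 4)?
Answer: 32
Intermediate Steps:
t(b) = b²
B(x) = 1/(-4 + x)
1/B(t(-6)) = 1/(1/(-4 + (-6)²)) = 1/(1/(-4 + 36)) = 1/(1/32) = 32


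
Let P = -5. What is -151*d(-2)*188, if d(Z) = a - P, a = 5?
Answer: -283880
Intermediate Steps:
d(Z) = 10 (d(Z) = 5 - 1*(-5) = 5 + 5 = 10)
-151*d(-2)*188 = -151*10*188 = -1510*188 = -283880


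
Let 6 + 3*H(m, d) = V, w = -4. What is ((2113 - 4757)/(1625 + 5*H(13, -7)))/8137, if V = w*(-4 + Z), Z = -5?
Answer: -2644/13629475 ≈ -0.00019399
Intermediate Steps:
V = 36 (V = -4*(-4 - 5) = -4*(-9) = 36)
H(m, d) = 10 (H(m, d) = -2 + (⅓)*36 = -2 + 12 = 10)
((2113 - 4757)/(1625 + 5*H(13, -7)))/8137 = ((2113 - 4757)/(1625 + 5*10))/8137 = -2644/(1625 + 50)*(1/8137) = -2644/1675*(1/8137) = -2644*1/1675*(1/8137) = -2644/1675*1/8137 = -2644/13629475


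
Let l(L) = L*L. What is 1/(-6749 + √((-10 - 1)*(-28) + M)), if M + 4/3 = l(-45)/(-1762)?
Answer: -35675214/240770404321 - √8536704990/240770404321 ≈ -0.00014855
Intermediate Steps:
l(L) = L²
M = -13123/5286 (M = -4/3 + (-45)²/(-1762) = -4/3 + 2025*(-1/1762) = -4/3 - 2025/1762 = -13123/5286 ≈ -2.4826)
1/(-6749 + √((-10 - 1)*(-28) + M)) = 1/(-6749 + √((-10 - 1)*(-28) - 13123/5286)) = 1/(-6749 + √(-11*(-28) - 13123/5286)) = 1/(-6749 + √(308 - 13123/5286)) = 1/(-6749 + √(1614965/5286)) = 1/(-6749 + √8536704990/5286)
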